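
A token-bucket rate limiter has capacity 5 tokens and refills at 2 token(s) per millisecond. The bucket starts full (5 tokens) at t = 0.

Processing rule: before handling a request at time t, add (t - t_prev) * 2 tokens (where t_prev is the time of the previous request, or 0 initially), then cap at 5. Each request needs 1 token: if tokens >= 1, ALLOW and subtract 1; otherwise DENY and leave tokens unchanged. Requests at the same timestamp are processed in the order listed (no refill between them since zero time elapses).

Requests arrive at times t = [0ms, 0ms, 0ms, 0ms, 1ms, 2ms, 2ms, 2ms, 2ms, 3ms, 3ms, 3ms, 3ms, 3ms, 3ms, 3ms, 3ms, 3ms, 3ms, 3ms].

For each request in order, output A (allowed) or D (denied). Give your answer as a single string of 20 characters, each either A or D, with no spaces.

Answer: AAAAAAAAAAADDDDDDDDD

Derivation:
Simulating step by step:
  req#1 t=0ms: ALLOW
  req#2 t=0ms: ALLOW
  req#3 t=0ms: ALLOW
  req#4 t=0ms: ALLOW
  req#5 t=1ms: ALLOW
  req#6 t=2ms: ALLOW
  req#7 t=2ms: ALLOW
  req#8 t=2ms: ALLOW
  req#9 t=2ms: ALLOW
  req#10 t=3ms: ALLOW
  req#11 t=3ms: ALLOW
  req#12 t=3ms: DENY
  req#13 t=3ms: DENY
  req#14 t=3ms: DENY
  req#15 t=3ms: DENY
  req#16 t=3ms: DENY
  req#17 t=3ms: DENY
  req#18 t=3ms: DENY
  req#19 t=3ms: DENY
  req#20 t=3ms: DENY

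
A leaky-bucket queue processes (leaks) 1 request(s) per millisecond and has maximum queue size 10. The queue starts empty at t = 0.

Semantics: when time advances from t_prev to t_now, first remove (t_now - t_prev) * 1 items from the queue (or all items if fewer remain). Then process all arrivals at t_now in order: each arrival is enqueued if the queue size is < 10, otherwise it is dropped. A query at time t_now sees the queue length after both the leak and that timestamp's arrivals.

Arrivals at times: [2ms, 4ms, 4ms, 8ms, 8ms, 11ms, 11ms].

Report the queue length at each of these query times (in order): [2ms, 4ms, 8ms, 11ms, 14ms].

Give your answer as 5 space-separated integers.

Queue lengths at query times:
  query t=2ms: backlog = 1
  query t=4ms: backlog = 2
  query t=8ms: backlog = 2
  query t=11ms: backlog = 2
  query t=14ms: backlog = 0

Answer: 1 2 2 2 0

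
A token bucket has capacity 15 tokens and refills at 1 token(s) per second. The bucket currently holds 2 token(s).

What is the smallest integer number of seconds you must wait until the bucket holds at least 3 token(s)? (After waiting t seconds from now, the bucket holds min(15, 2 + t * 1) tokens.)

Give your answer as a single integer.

Need 2 + t * 1 >= 3, so t >= 1/1.
Smallest integer t = ceil(1/1) = 1.

Answer: 1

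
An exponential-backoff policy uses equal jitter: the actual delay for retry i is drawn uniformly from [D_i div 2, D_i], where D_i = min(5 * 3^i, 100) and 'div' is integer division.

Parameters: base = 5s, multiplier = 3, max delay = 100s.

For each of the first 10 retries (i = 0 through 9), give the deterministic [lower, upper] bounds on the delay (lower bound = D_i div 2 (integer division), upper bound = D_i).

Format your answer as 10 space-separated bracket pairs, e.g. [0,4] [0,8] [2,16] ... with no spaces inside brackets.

Answer: [2,5] [7,15] [22,45] [50,100] [50,100] [50,100] [50,100] [50,100] [50,100] [50,100]

Derivation:
Computing bounds per retry:
  i=0: D_i=min(5*3^0,100)=5, bounds=[2,5]
  i=1: D_i=min(5*3^1,100)=15, bounds=[7,15]
  i=2: D_i=min(5*3^2,100)=45, bounds=[22,45]
  i=3: D_i=min(5*3^3,100)=100, bounds=[50,100]
  i=4: D_i=min(5*3^4,100)=100, bounds=[50,100]
  i=5: D_i=min(5*3^5,100)=100, bounds=[50,100]
  i=6: D_i=min(5*3^6,100)=100, bounds=[50,100]
  i=7: D_i=min(5*3^7,100)=100, bounds=[50,100]
  i=8: D_i=min(5*3^8,100)=100, bounds=[50,100]
  i=9: D_i=min(5*3^9,100)=100, bounds=[50,100]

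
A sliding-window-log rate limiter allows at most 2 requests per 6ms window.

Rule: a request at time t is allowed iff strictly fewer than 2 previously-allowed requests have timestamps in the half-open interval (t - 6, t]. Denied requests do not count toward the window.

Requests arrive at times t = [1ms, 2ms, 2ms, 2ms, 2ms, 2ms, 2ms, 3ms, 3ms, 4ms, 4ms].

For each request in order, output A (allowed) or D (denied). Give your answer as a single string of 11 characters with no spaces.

Tracking allowed requests in the window:
  req#1 t=1ms: ALLOW
  req#2 t=2ms: ALLOW
  req#3 t=2ms: DENY
  req#4 t=2ms: DENY
  req#5 t=2ms: DENY
  req#6 t=2ms: DENY
  req#7 t=2ms: DENY
  req#8 t=3ms: DENY
  req#9 t=3ms: DENY
  req#10 t=4ms: DENY
  req#11 t=4ms: DENY

Answer: AADDDDDDDDD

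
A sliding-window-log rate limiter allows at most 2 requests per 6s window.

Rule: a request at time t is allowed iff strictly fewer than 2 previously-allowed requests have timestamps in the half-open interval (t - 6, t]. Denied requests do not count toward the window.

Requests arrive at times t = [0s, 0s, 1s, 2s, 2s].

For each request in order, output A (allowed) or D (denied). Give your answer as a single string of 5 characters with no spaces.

Answer: AADDD

Derivation:
Tracking allowed requests in the window:
  req#1 t=0s: ALLOW
  req#2 t=0s: ALLOW
  req#3 t=1s: DENY
  req#4 t=2s: DENY
  req#5 t=2s: DENY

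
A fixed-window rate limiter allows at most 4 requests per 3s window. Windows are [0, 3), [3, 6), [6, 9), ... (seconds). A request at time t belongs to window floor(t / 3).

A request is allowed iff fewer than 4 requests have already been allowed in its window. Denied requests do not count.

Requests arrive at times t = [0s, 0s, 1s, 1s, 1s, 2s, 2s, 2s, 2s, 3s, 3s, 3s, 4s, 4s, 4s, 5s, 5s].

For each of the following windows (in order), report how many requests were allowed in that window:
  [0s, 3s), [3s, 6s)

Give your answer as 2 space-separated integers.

Processing requests:
  req#1 t=0s (window 0): ALLOW
  req#2 t=0s (window 0): ALLOW
  req#3 t=1s (window 0): ALLOW
  req#4 t=1s (window 0): ALLOW
  req#5 t=1s (window 0): DENY
  req#6 t=2s (window 0): DENY
  req#7 t=2s (window 0): DENY
  req#8 t=2s (window 0): DENY
  req#9 t=2s (window 0): DENY
  req#10 t=3s (window 1): ALLOW
  req#11 t=3s (window 1): ALLOW
  req#12 t=3s (window 1): ALLOW
  req#13 t=4s (window 1): ALLOW
  req#14 t=4s (window 1): DENY
  req#15 t=4s (window 1): DENY
  req#16 t=5s (window 1): DENY
  req#17 t=5s (window 1): DENY

Allowed counts by window: 4 4

Answer: 4 4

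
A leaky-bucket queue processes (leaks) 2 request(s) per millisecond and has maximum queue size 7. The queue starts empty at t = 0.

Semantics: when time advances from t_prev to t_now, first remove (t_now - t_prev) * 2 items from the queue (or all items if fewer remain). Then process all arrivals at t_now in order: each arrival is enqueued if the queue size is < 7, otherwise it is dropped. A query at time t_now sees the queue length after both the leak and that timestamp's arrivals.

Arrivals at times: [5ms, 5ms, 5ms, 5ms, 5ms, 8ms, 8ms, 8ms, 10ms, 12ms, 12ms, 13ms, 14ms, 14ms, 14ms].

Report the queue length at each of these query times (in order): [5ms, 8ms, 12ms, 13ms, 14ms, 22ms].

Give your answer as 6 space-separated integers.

Answer: 5 3 2 1 3 0

Derivation:
Queue lengths at query times:
  query t=5ms: backlog = 5
  query t=8ms: backlog = 3
  query t=12ms: backlog = 2
  query t=13ms: backlog = 1
  query t=14ms: backlog = 3
  query t=22ms: backlog = 0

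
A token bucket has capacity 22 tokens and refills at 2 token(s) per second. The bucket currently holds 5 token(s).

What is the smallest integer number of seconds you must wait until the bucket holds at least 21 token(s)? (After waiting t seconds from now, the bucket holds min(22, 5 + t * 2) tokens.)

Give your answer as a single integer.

Answer: 8

Derivation:
Need 5 + t * 2 >= 21, so t >= 16/2.
Smallest integer t = ceil(16/2) = 8.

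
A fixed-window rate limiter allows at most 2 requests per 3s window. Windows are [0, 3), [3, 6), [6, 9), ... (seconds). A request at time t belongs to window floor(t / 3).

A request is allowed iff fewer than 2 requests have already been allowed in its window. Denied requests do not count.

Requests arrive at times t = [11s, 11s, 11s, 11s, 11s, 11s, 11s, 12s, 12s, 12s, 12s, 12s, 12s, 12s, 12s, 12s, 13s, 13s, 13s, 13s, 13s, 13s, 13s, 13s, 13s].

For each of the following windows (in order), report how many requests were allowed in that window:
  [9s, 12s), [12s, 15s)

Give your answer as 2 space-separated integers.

Answer: 2 2

Derivation:
Processing requests:
  req#1 t=11s (window 3): ALLOW
  req#2 t=11s (window 3): ALLOW
  req#3 t=11s (window 3): DENY
  req#4 t=11s (window 3): DENY
  req#5 t=11s (window 3): DENY
  req#6 t=11s (window 3): DENY
  req#7 t=11s (window 3): DENY
  req#8 t=12s (window 4): ALLOW
  req#9 t=12s (window 4): ALLOW
  req#10 t=12s (window 4): DENY
  req#11 t=12s (window 4): DENY
  req#12 t=12s (window 4): DENY
  req#13 t=12s (window 4): DENY
  req#14 t=12s (window 4): DENY
  req#15 t=12s (window 4): DENY
  req#16 t=12s (window 4): DENY
  req#17 t=13s (window 4): DENY
  req#18 t=13s (window 4): DENY
  req#19 t=13s (window 4): DENY
  req#20 t=13s (window 4): DENY
  req#21 t=13s (window 4): DENY
  req#22 t=13s (window 4): DENY
  req#23 t=13s (window 4): DENY
  req#24 t=13s (window 4): DENY
  req#25 t=13s (window 4): DENY

Allowed counts by window: 2 2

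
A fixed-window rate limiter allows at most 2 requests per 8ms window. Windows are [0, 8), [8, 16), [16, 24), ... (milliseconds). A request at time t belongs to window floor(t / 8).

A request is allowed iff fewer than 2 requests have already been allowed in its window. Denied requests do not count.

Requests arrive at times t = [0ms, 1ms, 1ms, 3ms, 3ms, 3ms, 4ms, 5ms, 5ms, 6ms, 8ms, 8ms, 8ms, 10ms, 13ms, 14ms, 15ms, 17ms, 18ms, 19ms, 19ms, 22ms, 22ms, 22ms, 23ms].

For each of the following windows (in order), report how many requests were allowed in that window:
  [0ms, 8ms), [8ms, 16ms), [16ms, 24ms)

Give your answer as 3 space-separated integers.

Processing requests:
  req#1 t=0ms (window 0): ALLOW
  req#2 t=1ms (window 0): ALLOW
  req#3 t=1ms (window 0): DENY
  req#4 t=3ms (window 0): DENY
  req#5 t=3ms (window 0): DENY
  req#6 t=3ms (window 0): DENY
  req#7 t=4ms (window 0): DENY
  req#8 t=5ms (window 0): DENY
  req#9 t=5ms (window 0): DENY
  req#10 t=6ms (window 0): DENY
  req#11 t=8ms (window 1): ALLOW
  req#12 t=8ms (window 1): ALLOW
  req#13 t=8ms (window 1): DENY
  req#14 t=10ms (window 1): DENY
  req#15 t=13ms (window 1): DENY
  req#16 t=14ms (window 1): DENY
  req#17 t=15ms (window 1): DENY
  req#18 t=17ms (window 2): ALLOW
  req#19 t=18ms (window 2): ALLOW
  req#20 t=19ms (window 2): DENY
  req#21 t=19ms (window 2): DENY
  req#22 t=22ms (window 2): DENY
  req#23 t=22ms (window 2): DENY
  req#24 t=22ms (window 2): DENY
  req#25 t=23ms (window 2): DENY

Allowed counts by window: 2 2 2

Answer: 2 2 2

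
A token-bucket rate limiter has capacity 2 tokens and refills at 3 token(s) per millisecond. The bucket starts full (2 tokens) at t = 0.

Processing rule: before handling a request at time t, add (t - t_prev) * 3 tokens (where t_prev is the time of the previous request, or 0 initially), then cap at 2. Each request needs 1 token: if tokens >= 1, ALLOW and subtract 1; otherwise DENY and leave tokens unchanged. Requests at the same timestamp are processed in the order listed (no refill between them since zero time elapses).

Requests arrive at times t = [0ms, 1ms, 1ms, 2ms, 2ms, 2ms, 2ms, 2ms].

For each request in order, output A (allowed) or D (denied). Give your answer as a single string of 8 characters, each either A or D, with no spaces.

Simulating step by step:
  req#1 t=0ms: ALLOW
  req#2 t=1ms: ALLOW
  req#3 t=1ms: ALLOW
  req#4 t=2ms: ALLOW
  req#5 t=2ms: ALLOW
  req#6 t=2ms: DENY
  req#7 t=2ms: DENY
  req#8 t=2ms: DENY

Answer: AAAAADDD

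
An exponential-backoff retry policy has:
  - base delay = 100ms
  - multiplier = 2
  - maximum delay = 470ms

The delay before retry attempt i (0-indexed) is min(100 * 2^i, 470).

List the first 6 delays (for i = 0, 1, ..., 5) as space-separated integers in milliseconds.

Answer: 100 200 400 470 470 470

Derivation:
Computing each delay:
  i=0: min(100*2^0, 470) = 100
  i=1: min(100*2^1, 470) = 200
  i=2: min(100*2^2, 470) = 400
  i=3: min(100*2^3, 470) = 470
  i=4: min(100*2^4, 470) = 470
  i=5: min(100*2^5, 470) = 470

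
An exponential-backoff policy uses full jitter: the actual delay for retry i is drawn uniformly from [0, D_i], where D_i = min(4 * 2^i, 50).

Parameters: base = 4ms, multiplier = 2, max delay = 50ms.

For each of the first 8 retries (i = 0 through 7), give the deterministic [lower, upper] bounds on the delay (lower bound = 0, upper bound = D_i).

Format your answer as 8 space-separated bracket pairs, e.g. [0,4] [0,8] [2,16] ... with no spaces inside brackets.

Answer: [0,4] [0,8] [0,16] [0,32] [0,50] [0,50] [0,50] [0,50]

Derivation:
Computing bounds per retry:
  i=0: D_i=min(4*2^0,50)=4, bounds=[0,4]
  i=1: D_i=min(4*2^1,50)=8, bounds=[0,8]
  i=2: D_i=min(4*2^2,50)=16, bounds=[0,16]
  i=3: D_i=min(4*2^3,50)=32, bounds=[0,32]
  i=4: D_i=min(4*2^4,50)=50, bounds=[0,50]
  i=5: D_i=min(4*2^5,50)=50, bounds=[0,50]
  i=6: D_i=min(4*2^6,50)=50, bounds=[0,50]
  i=7: D_i=min(4*2^7,50)=50, bounds=[0,50]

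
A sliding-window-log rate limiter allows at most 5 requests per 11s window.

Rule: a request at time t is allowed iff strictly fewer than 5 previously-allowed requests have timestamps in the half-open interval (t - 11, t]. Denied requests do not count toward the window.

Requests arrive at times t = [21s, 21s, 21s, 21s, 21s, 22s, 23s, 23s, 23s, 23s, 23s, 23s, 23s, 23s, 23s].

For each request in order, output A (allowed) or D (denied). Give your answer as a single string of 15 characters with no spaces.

Answer: AAAAADDDDDDDDDD

Derivation:
Tracking allowed requests in the window:
  req#1 t=21s: ALLOW
  req#2 t=21s: ALLOW
  req#3 t=21s: ALLOW
  req#4 t=21s: ALLOW
  req#5 t=21s: ALLOW
  req#6 t=22s: DENY
  req#7 t=23s: DENY
  req#8 t=23s: DENY
  req#9 t=23s: DENY
  req#10 t=23s: DENY
  req#11 t=23s: DENY
  req#12 t=23s: DENY
  req#13 t=23s: DENY
  req#14 t=23s: DENY
  req#15 t=23s: DENY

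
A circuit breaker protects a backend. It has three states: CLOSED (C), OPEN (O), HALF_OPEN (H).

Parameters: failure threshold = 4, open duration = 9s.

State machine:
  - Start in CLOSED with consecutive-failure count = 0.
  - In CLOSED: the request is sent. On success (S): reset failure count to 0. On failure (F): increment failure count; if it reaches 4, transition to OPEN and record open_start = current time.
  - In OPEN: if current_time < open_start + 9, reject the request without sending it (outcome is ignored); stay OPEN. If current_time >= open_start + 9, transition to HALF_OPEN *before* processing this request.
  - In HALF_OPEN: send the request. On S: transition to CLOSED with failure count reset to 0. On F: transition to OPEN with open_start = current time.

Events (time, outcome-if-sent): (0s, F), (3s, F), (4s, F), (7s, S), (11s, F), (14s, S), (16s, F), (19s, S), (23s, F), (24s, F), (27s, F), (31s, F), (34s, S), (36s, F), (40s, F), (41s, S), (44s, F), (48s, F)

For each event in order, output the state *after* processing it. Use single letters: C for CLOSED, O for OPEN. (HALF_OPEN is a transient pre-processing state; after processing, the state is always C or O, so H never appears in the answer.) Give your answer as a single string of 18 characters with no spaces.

State after each event:
  event#1 t=0s outcome=F: state=CLOSED
  event#2 t=3s outcome=F: state=CLOSED
  event#3 t=4s outcome=F: state=CLOSED
  event#4 t=7s outcome=S: state=CLOSED
  event#5 t=11s outcome=F: state=CLOSED
  event#6 t=14s outcome=S: state=CLOSED
  event#7 t=16s outcome=F: state=CLOSED
  event#8 t=19s outcome=S: state=CLOSED
  event#9 t=23s outcome=F: state=CLOSED
  event#10 t=24s outcome=F: state=CLOSED
  event#11 t=27s outcome=F: state=CLOSED
  event#12 t=31s outcome=F: state=OPEN
  event#13 t=34s outcome=S: state=OPEN
  event#14 t=36s outcome=F: state=OPEN
  event#15 t=40s outcome=F: state=OPEN
  event#16 t=41s outcome=S: state=OPEN
  event#17 t=44s outcome=F: state=OPEN
  event#18 t=48s outcome=F: state=OPEN

Answer: CCCCCCCCCCCOOOOOOO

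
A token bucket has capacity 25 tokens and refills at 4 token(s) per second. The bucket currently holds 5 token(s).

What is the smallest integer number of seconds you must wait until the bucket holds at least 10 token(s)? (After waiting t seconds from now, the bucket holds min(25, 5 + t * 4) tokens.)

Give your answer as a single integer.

Need 5 + t * 4 >= 10, so t >= 5/4.
Smallest integer t = ceil(5/4) = 2.

Answer: 2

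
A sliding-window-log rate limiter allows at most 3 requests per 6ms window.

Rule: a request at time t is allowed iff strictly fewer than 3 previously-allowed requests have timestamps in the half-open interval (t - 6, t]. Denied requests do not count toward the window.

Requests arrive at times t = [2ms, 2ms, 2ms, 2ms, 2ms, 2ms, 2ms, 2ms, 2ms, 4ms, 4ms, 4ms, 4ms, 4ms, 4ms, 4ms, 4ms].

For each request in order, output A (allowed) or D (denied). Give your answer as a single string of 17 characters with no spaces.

Answer: AAADDDDDDDDDDDDDD

Derivation:
Tracking allowed requests in the window:
  req#1 t=2ms: ALLOW
  req#2 t=2ms: ALLOW
  req#3 t=2ms: ALLOW
  req#4 t=2ms: DENY
  req#5 t=2ms: DENY
  req#6 t=2ms: DENY
  req#7 t=2ms: DENY
  req#8 t=2ms: DENY
  req#9 t=2ms: DENY
  req#10 t=4ms: DENY
  req#11 t=4ms: DENY
  req#12 t=4ms: DENY
  req#13 t=4ms: DENY
  req#14 t=4ms: DENY
  req#15 t=4ms: DENY
  req#16 t=4ms: DENY
  req#17 t=4ms: DENY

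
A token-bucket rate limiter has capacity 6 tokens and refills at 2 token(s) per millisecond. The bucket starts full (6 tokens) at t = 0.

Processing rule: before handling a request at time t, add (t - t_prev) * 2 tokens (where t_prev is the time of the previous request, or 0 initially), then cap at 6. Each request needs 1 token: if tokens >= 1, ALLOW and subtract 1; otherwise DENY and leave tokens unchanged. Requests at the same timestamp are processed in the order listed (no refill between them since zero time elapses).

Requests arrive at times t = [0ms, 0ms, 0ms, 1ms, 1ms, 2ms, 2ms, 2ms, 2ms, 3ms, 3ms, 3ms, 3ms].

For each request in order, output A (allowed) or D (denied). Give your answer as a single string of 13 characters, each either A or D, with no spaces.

Answer: AAAAAAAAAAAAD

Derivation:
Simulating step by step:
  req#1 t=0ms: ALLOW
  req#2 t=0ms: ALLOW
  req#3 t=0ms: ALLOW
  req#4 t=1ms: ALLOW
  req#5 t=1ms: ALLOW
  req#6 t=2ms: ALLOW
  req#7 t=2ms: ALLOW
  req#8 t=2ms: ALLOW
  req#9 t=2ms: ALLOW
  req#10 t=3ms: ALLOW
  req#11 t=3ms: ALLOW
  req#12 t=3ms: ALLOW
  req#13 t=3ms: DENY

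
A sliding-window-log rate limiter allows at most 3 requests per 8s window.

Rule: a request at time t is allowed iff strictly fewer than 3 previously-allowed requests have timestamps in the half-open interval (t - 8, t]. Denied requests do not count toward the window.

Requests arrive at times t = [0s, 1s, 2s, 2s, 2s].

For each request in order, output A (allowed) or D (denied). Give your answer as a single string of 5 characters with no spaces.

Tracking allowed requests in the window:
  req#1 t=0s: ALLOW
  req#2 t=1s: ALLOW
  req#3 t=2s: ALLOW
  req#4 t=2s: DENY
  req#5 t=2s: DENY

Answer: AAADD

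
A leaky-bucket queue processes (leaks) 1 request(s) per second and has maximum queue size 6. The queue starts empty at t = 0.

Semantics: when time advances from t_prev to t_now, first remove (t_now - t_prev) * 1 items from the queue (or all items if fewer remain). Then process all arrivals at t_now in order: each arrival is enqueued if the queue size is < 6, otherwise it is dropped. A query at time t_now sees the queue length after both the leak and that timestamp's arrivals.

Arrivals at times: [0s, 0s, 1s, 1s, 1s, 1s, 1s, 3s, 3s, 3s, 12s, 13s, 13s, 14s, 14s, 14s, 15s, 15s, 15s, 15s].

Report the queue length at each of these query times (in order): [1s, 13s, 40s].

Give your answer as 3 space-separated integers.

Answer: 6 2 0

Derivation:
Queue lengths at query times:
  query t=1s: backlog = 6
  query t=13s: backlog = 2
  query t=40s: backlog = 0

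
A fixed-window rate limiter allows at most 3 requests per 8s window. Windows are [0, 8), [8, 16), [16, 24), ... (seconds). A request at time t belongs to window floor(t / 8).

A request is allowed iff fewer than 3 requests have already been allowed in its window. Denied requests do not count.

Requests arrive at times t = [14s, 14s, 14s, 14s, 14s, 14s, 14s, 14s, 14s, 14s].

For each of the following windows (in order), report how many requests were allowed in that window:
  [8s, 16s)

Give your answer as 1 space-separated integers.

Processing requests:
  req#1 t=14s (window 1): ALLOW
  req#2 t=14s (window 1): ALLOW
  req#3 t=14s (window 1): ALLOW
  req#4 t=14s (window 1): DENY
  req#5 t=14s (window 1): DENY
  req#6 t=14s (window 1): DENY
  req#7 t=14s (window 1): DENY
  req#8 t=14s (window 1): DENY
  req#9 t=14s (window 1): DENY
  req#10 t=14s (window 1): DENY

Allowed counts by window: 3

Answer: 3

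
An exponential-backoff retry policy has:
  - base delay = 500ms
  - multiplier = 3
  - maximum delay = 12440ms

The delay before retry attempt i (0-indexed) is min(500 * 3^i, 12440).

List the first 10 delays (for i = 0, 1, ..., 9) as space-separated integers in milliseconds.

Computing each delay:
  i=0: min(500*3^0, 12440) = 500
  i=1: min(500*3^1, 12440) = 1500
  i=2: min(500*3^2, 12440) = 4500
  i=3: min(500*3^3, 12440) = 12440
  i=4: min(500*3^4, 12440) = 12440
  i=5: min(500*3^5, 12440) = 12440
  i=6: min(500*3^6, 12440) = 12440
  i=7: min(500*3^7, 12440) = 12440
  i=8: min(500*3^8, 12440) = 12440
  i=9: min(500*3^9, 12440) = 12440

Answer: 500 1500 4500 12440 12440 12440 12440 12440 12440 12440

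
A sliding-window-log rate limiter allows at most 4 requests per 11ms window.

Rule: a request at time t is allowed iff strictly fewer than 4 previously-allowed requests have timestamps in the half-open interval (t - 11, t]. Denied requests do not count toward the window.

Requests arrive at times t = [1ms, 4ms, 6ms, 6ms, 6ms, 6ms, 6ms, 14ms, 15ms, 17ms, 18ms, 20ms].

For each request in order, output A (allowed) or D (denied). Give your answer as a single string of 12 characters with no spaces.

Answer: AAAADDDAAAAD

Derivation:
Tracking allowed requests in the window:
  req#1 t=1ms: ALLOW
  req#2 t=4ms: ALLOW
  req#3 t=6ms: ALLOW
  req#4 t=6ms: ALLOW
  req#5 t=6ms: DENY
  req#6 t=6ms: DENY
  req#7 t=6ms: DENY
  req#8 t=14ms: ALLOW
  req#9 t=15ms: ALLOW
  req#10 t=17ms: ALLOW
  req#11 t=18ms: ALLOW
  req#12 t=20ms: DENY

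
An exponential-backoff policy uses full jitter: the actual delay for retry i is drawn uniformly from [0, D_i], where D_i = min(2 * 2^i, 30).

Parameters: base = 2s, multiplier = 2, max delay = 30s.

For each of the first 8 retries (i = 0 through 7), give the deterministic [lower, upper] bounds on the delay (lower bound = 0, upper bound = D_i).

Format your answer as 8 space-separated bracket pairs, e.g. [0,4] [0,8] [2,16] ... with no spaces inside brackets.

Computing bounds per retry:
  i=0: D_i=min(2*2^0,30)=2, bounds=[0,2]
  i=1: D_i=min(2*2^1,30)=4, bounds=[0,4]
  i=2: D_i=min(2*2^2,30)=8, bounds=[0,8]
  i=3: D_i=min(2*2^3,30)=16, bounds=[0,16]
  i=4: D_i=min(2*2^4,30)=30, bounds=[0,30]
  i=5: D_i=min(2*2^5,30)=30, bounds=[0,30]
  i=6: D_i=min(2*2^6,30)=30, bounds=[0,30]
  i=7: D_i=min(2*2^7,30)=30, bounds=[0,30]

Answer: [0,2] [0,4] [0,8] [0,16] [0,30] [0,30] [0,30] [0,30]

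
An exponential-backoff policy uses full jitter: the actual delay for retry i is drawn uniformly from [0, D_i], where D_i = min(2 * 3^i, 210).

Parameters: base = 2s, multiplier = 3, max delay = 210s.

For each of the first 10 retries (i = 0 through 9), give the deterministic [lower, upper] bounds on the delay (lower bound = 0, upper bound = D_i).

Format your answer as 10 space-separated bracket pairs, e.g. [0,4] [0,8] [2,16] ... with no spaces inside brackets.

Answer: [0,2] [0,6] [0,18] [0,54] [0,162] [0,210] [0,210] [0,210] [0,210] [0,210]

Derivation:
Computing bounds per retry:
  i=0: D_i=min(2*3^0,210)=2, bounds=[0,2]
  i=1: D_i=min(2*3^1,210)=6, bounds=[0,6]
  i=2: D_i=min(2*3^2,210)=18, bounds=[0,18]
  i=3: D_i=min(2*3^3,210)=54, bounds=[0,54]
  i=4: D_i=min(2*3^4,210)=162, bounds=[0,162]
  i=5: D_i=min(2*3^5,210)=210, bounds=[0,210]
  i=6: D_i=min(2*3^6,210)=210, bounds=[0,210]
  i=7: D_i=min(2*3^7,210)=210, bounds=[0,210]
  i=8: D_i=min(2*3^8,210)=210, bounds=[0,210]
  i=9: D_i=min(2*3^9,210)=210, bounds=[0,210]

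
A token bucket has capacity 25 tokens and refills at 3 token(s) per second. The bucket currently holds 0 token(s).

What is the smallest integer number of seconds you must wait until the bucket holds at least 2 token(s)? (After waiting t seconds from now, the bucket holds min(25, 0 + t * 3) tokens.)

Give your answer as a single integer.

Need 0 + t * 3 >= 2, so t >= 2/3.
Smallest integer t = ceil(2/3) = 1.

Answer: 1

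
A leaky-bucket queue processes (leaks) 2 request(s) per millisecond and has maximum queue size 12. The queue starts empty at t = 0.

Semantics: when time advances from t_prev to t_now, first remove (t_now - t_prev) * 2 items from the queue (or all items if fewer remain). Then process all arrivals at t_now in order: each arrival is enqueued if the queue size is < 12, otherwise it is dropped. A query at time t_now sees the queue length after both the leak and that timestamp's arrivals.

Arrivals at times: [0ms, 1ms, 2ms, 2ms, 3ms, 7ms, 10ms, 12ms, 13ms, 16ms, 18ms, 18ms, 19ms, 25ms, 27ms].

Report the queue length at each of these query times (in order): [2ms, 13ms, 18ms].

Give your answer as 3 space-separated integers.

Queue lengths at query times:
  query t=2ms: backlog = 2
  query t=13ms: backlog = 1
  query t=18ms: backlog = 2

Answer: 2 1 2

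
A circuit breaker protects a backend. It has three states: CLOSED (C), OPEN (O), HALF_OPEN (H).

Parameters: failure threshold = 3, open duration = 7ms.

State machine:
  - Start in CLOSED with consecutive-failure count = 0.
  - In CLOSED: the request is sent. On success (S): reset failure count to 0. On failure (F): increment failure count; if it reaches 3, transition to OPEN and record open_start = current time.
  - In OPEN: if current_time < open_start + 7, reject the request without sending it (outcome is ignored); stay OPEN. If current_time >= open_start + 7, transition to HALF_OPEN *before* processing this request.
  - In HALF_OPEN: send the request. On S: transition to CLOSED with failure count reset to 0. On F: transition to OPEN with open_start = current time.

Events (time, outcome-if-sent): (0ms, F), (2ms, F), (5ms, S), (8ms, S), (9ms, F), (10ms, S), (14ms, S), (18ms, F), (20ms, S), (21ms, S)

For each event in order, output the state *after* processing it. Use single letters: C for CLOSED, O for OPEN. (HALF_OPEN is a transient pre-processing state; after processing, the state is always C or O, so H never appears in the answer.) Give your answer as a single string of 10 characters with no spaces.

Answer: CCCCCCCCCC

Derivation:
State after each event:
  event#1 t=0ms outcome=F: state=CLOSED
  event#2 t=2ms outcome=F: state=CLOSED
  event#3 t=5ms outcome=S: state=CLOSED
  event#4 t=8ms outcome=S: state=CLOSED
  event#5 t=9ms outcome=F: state=CLOSED
  event#6 t=10ms outcome=S: state=CLOSED
  event#7 t=14ms outcome=S: state=CLOSED
  event#8 t=18ms outcome=F: state=CLOSED
  event#9 t=20ms outcome=S: state=CLOSED
  event#10 t=21ms outcome=S: state=CLOSED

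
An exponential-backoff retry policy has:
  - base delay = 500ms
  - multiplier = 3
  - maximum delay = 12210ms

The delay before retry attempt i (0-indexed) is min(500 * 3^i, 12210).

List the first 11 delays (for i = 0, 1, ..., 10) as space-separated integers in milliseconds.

Answer: 500 1500 4500 12210 12210 12210 12210 12210 12210 12210 12210

Derivation:
Computing each delay:
  i=0: min(500*3^0, 12210) = 500
  i=1: min(500*3^1, 12210) = 1500
  i=2: min(500*3^2, 12210) = 4500
  i=3: min(500*3^3, 12210) = 12210
  i=4: min(500*3^4, 12210) = 12210
  i=5: min(500*3^5, 12210) = 12210
  i=6: min(500*3^6, 12210) = 12210
  i=7: min(500*3^7, 12210) = 12210
  i=8: min(500*3^8, 12210) = 12210
  i=9: min(500*3^9, 12210) = 12210
  i=10: min(500*3^10, 12210) = 12210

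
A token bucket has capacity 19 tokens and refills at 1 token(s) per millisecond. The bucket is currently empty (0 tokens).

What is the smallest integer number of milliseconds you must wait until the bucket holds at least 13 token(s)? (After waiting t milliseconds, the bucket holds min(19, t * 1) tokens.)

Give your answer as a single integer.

Answer: 13

Derivation:
Need t * 1 >= 13, so t >= 13/1.
Smallest integer t = ceil(13/1) = 13.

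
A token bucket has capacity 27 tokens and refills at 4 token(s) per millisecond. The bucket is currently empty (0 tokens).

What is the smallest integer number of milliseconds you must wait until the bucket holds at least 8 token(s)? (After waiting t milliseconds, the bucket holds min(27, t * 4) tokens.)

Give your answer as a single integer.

Need t * 4 >= 8, so t >= 8/4.
Smallest integer t = ceil(8/4) = 2.

Answer: 2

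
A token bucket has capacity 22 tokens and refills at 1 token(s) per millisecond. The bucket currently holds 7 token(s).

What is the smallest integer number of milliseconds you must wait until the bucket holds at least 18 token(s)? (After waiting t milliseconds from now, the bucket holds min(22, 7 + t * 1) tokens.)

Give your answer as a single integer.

Answer: 11

Derivation:
Need 7 + t * 1 >= 18, so t >= 11/1.
Smallest integer t = ceil(11/1) = 11.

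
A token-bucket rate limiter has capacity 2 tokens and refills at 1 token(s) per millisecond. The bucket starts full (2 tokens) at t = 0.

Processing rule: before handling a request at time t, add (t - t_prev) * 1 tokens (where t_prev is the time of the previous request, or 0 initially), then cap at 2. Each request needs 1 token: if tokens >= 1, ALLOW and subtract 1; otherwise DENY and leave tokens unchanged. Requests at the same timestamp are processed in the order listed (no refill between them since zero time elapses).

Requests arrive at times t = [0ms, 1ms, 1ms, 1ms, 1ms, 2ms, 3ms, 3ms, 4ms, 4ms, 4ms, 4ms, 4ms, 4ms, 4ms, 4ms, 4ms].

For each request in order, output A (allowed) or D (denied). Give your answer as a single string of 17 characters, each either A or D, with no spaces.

Simulating step by step:
  req#1 t=0ms: ALLOW
  req#2 t=1ms: ALLOW
  req#3 t=1ms: ALLOW
  req#4 t=1ms: DENY
  req#5 t=1ms: DENY
  req#6 t=2ms: ALLOW
  req#7 t=3ms: ALLOW
  req#8 t=3ms: DENY
  req#9 t=4ms: ALLOW
  req#10 t=4ms: DENY
  req#11 t=4ms: DENY
  req#12 t=4ms: DENY
  req#13 t=4ms: DENY
  req#14 t=4ms: DENY
  req#15 t=4ms: DENY
  req#16 t=4ms: DENY
  req#17 t=4ms: DENY

Answer: AAADDAADADDDDDDDD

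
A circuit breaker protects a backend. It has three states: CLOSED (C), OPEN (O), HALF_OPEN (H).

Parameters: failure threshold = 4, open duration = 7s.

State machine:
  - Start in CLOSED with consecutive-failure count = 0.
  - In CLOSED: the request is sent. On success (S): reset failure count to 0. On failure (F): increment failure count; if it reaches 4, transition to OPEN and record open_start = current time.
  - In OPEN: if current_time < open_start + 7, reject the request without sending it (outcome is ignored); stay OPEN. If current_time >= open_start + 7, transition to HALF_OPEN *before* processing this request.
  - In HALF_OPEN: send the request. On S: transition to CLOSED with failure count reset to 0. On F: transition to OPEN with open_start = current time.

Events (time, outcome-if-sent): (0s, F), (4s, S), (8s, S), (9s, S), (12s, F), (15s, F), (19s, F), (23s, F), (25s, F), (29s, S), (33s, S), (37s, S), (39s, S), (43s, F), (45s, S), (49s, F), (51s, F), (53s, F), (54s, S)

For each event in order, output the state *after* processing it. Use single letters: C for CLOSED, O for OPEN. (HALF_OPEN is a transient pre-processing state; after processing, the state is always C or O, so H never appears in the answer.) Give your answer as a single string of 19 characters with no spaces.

Answer: CCCCCCCOOOCCCCCCCCC

Derivation:
State after each event:
  event#1 t=0s outcome=F: state=CLOSED
  event#2 t=4s outcome=S: state=CLOSED
  event#3 t=8s outcome=S: state=CLOSED
  event#4 t=9s outcome=S: state=CLOSED
  event#5 t=12s outcome=F: state=CLOSED
  event#6 t=15s outcome=F: state=CLOSED
  event#7 t=19s outcome=F: state=CLOSED
  event#8 t=23s outcome=F: state=OPEN
  event#9 t=25s outcome=F: state=OPEN
  event#10 t=29s outcome=S: state=OPEN
  event#11 t=33s outcome=S: state=CLOSED
  event#12 t=37s outcome=S: state=CLOSED
  event#13 t=39s outcome=S: state=CLOSED
  event#14 t=43s outcome=F: state=CLOSED
  event#15 t=45s outcome=S: state=CLOSED
  event#16 t=49s outcome=F: state=CLOSED
  event#17 t=51s outcome=F: state=CLOSED
  event#18 t=53s outcome=F: state=CLOSED
  event#19 t=54s outcome=S: state=CLOSED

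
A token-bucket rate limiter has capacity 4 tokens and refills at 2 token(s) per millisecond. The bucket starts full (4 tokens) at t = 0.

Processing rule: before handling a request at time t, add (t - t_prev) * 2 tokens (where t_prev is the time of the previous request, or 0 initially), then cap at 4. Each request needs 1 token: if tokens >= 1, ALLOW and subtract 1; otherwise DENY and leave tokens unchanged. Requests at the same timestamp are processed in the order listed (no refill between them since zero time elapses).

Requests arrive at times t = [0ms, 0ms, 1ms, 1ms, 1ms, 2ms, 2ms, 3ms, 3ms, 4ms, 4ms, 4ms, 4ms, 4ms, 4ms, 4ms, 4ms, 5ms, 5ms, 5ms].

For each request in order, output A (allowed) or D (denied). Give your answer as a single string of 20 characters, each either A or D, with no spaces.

Answer: AAAAAAAAAAAADDDDDAAD

Derivation:
Simulating step by step:
  req#1 t=0ms: ALLOW
  req#2 t=0ms: ALLOW
  req#3 t=1ms: ALLOW
  req#4 t=1ms: ALLOW
  req#5 t=1ms: ALLOW
  req#6 t=2ms: ALLOW
  req#7 t=2ms: ALLOW
  req#8 t=3ms: ALLOW
  req#9 t=3ms: ALLOW
  req#10 t=4ms: ALLOW
  req#11 t=4ms: ALLOW
  req#12 t=4ms: ALLOW
  req#13 t=4ms: DENY
  req#14 t=4ms: DENY
  req#15 t=4ms: DENY
  req#16 t=4ms: DENY
  req#17 t=4ms: DENY
  req#18 t=5ms: ALLOW
  req#19 t=5ms: ALLOW
  req#20 t=5ms: DENY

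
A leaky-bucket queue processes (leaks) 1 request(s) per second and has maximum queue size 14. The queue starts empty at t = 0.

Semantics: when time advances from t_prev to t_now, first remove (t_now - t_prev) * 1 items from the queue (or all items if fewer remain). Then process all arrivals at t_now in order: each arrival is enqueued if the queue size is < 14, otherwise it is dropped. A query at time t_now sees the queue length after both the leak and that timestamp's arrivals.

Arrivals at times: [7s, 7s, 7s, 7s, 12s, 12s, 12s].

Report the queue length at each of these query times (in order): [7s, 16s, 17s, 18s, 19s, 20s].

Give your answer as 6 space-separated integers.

Queue lengths at query times:
  query t=7s: backlog = 4
  query t=16s: backlog = 0
  query t=17s: backlog = 0
  query t=18s: backlog = 0
  query t=19s: backlog = 0
  query t=20s: backlog = 0

Answer: 4 0 0 0 0 0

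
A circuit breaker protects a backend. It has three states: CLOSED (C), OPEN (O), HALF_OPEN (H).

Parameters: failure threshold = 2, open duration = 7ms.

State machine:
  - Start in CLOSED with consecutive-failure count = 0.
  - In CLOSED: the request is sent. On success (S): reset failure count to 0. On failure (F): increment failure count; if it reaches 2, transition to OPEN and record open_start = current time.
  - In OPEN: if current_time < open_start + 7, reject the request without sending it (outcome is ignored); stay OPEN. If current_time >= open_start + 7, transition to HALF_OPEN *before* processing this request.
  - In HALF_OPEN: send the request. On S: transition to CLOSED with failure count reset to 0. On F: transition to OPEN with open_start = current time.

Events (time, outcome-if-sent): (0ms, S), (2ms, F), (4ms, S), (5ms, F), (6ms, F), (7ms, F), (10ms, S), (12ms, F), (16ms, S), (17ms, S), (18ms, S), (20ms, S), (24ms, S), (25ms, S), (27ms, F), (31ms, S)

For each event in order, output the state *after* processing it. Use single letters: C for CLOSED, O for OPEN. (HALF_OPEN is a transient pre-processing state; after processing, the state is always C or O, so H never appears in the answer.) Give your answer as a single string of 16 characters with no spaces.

State after each event:
  event#1 t=0ms outcome=S: state=CLOSED
  event#2 t=2ms outcome=F: state=CLOSED
  event#3 t=4ms outcome=S: state=CLOSED
  event#4 t=5ms outcome=F: state=CLOSED
  event#5 t=6ms outcome=F: state=OPEN
  event#6 t=7ms outcome=F: state=OPEN
  event#7 t=10ms outcome=S: state=OPEN
  event#8 t=12ms outcome=F: state=OPEN
  event#9 t=16ms outcome=S: state=CLOSED
  event#10 t=17ms outcome=S: state=CLOSED
  event#11 t=18ms outcome=S: state=CLOSED
  event#12 t=20ms outcome=S: state=CLOSED
  event#13 t=24ms outcome=S: state=CLOSED
  event#14 t=25ms outcome=S: state=CLOSED
  event#15 t=27ms outcome=F: state=CLOSED
  event#16 t=31ms outcome=S: state=CLOSED

Answer: CCCCOOOOCCCCCCCC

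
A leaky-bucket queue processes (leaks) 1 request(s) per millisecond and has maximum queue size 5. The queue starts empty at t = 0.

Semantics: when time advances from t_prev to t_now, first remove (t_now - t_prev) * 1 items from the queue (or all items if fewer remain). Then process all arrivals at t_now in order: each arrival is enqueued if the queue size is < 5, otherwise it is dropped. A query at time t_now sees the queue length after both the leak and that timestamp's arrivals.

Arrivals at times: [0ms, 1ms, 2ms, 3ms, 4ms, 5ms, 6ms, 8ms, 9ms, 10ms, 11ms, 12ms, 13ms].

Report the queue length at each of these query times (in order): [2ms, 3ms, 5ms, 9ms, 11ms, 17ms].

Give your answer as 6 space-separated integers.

Answer: 1 1 1 1 1 0

Derivation:
Queue lengths at query times:
  query t=2ms: backlog = 1
  query t=3ms: backlog = 1
  query t=5ms: backlog = 1
  query t=9ms: backlog = 1
  query t=11ms: backlog = 1
  query t=17ms: backlog = 0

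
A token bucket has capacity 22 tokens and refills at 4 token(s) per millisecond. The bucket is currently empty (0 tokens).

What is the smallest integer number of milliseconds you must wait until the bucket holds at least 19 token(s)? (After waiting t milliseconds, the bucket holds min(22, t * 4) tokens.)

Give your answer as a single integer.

Need t * 4 >= 19, so t >= 19/4.
Smallest integer t = ceil(19/4) = 5.

Answer: 5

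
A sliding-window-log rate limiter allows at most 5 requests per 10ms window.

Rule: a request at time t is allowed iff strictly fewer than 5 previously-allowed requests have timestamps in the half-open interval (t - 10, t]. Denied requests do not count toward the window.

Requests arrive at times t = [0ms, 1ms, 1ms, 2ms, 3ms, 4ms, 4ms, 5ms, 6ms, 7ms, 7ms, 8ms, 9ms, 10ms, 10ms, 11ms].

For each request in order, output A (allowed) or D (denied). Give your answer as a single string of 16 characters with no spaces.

Answer: AAAAADDDDDDDDADA

Derivation:
Tracking allowed requests in the window:
  req#1 t=0ms: ALLOW
  req#2 t=1ms: ALLOW
  req#3 t=1ms: ALLOW
  req#4 t=2ms: ALLOW
  req#5 t=3ms: ALLOW
  req#6 t=4ms: DENY
  req#7 t=4ms: DENY
  req#8 t=5ms: DENY
  req#9 t=6ms: DENY
  req#10 t=7ms: DENY
  req#11 t=7ms: DENY
  req#12 t=8ms: DENY
  req#13 t=9ms: DENY
  req#14 t=10ms: ALLOW
  req#15 t=10ms: DENY
  req#16 t=11ms: ALLOW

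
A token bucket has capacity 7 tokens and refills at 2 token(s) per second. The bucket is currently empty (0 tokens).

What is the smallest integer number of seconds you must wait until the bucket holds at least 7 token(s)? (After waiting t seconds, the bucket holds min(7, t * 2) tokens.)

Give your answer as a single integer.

Need t * 2 >= 7, so t >= 7/2.
Smallest integer t = ceil(7/2) = 4.

Answer: 4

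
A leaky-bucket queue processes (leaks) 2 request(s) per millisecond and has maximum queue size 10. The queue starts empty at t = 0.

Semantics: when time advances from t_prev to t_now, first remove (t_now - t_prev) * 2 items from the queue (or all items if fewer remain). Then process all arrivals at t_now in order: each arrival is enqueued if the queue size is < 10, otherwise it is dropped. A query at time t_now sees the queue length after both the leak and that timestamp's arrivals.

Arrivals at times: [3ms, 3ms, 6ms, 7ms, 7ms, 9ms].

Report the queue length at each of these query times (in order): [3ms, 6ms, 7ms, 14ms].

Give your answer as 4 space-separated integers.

Queue lengths at query times:
  query t=3ms: backlog = 2
  query t=6ms: backlog = 1
  query t=7ms: backlog = 2
  query t=14ms: backlog = 0

Answer: 2 1 2 0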